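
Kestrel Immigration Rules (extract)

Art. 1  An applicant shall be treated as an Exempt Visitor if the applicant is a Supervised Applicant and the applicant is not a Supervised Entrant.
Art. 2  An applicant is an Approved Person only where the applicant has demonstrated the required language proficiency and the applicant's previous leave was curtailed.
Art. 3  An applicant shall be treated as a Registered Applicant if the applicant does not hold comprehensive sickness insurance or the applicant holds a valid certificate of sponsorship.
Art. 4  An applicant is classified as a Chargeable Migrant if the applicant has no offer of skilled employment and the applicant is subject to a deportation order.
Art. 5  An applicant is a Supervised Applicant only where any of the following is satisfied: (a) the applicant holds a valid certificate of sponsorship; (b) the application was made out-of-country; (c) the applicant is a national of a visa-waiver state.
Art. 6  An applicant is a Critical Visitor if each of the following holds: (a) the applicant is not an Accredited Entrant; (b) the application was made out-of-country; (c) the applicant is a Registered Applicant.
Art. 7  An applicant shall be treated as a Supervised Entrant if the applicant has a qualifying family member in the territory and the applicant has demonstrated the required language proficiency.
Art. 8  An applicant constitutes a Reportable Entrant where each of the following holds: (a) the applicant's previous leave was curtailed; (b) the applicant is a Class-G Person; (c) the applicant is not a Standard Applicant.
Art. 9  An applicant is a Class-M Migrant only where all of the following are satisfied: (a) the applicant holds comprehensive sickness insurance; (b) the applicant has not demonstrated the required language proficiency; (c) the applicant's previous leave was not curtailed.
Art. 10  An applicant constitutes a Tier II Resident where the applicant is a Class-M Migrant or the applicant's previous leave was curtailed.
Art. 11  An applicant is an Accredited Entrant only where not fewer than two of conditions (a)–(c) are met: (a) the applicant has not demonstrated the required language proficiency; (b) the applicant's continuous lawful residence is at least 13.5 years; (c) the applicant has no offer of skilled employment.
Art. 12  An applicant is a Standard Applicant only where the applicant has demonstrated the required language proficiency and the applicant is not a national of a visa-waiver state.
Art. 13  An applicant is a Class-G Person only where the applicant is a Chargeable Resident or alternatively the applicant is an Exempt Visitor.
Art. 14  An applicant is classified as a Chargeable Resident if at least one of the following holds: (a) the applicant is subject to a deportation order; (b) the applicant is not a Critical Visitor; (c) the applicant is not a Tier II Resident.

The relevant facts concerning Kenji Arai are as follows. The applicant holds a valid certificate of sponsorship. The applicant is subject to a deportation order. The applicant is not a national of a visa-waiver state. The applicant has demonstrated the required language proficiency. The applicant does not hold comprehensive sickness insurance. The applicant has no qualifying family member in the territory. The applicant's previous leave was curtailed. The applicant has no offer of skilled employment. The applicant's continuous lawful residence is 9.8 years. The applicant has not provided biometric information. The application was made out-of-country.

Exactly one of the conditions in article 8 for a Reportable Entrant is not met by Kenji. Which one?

article 11 — Accredited Entrant: the applicant has not demonstrated the required language proficiency? no; applicant's continuous lawful residence: 9.8 years ≥ 13.5 years? no; the applicant has no offer of skilled employment? yes — 1 of 3 hold (need ≥2) → not satisfied.
article 3 — Registered Applicant: [the applicant does not hold comprehensive sickness insurance? yes] OR [the applicant holds a valid certificate of sponsorship? yes] → satisfied.
article 6 — Critical Visitor: [not an Accredited Entrant (article 11)? yes] AND [the application was made out-of-country? yes] AND [Registered Applicant (article 3)? yes] → satisfied.
article 9 — Class-M Migrant: [the applicant holds comprehensive sickness insurance? no] AND [the applicant has not demonstrated the required language proficiency? no] AND [the applicant's previous leave was not curtailed? no] → not satisfied.
article 10 — Tier II Resident: [Class-M Migrant (article 9)? no] OR [the applicant's previous leave was curtailed? yes] → satisfied.
article 14 — Chargeable Resident: [the applicant is subject to a deportation order? yes] OR [not a Critical Visitor (article 6)? no] OR [not a Tier II Resident (article 10)? no] → satisfied.
article 5 — Supervised Applicant: [the applicant holds a valid certificate of sponsorship? yes] OR [the application was made out-of-country? yes] OR [the applicant is a national of a visa-waiver state? no] → satisfied.
article 7 — Supervised Entrant: [the applicant has a qualifying family member in the territory? no] AND [the applicant has demonstrated the required language proficiency? yes] → not satisfied.
article 1 — Exempt Visitor: [Supervised Applicant (article 5)? yes] AND [not a Supervised Entrant (article 7)? yes] → satisfied.
article 13 — Class-G Person: [Chargeable Resident (article 14)? yes] OR [Exempt Visitor (article 1)? yes] → satisfied.
article 12 — Standard Applicant: [the applicant has demonstrated the required language proficiency? yes] AND [the applicant is not a national of a visa-waiver state? yes] → satisfied.
article 8 — Reportable Entrant: [the applicant's previous leave was curtailed? yes] AND [Class-G Person (article 13)? yes] AND [not a Standard Applicant (article 12)? no] → not satisfied.

Standard Applicant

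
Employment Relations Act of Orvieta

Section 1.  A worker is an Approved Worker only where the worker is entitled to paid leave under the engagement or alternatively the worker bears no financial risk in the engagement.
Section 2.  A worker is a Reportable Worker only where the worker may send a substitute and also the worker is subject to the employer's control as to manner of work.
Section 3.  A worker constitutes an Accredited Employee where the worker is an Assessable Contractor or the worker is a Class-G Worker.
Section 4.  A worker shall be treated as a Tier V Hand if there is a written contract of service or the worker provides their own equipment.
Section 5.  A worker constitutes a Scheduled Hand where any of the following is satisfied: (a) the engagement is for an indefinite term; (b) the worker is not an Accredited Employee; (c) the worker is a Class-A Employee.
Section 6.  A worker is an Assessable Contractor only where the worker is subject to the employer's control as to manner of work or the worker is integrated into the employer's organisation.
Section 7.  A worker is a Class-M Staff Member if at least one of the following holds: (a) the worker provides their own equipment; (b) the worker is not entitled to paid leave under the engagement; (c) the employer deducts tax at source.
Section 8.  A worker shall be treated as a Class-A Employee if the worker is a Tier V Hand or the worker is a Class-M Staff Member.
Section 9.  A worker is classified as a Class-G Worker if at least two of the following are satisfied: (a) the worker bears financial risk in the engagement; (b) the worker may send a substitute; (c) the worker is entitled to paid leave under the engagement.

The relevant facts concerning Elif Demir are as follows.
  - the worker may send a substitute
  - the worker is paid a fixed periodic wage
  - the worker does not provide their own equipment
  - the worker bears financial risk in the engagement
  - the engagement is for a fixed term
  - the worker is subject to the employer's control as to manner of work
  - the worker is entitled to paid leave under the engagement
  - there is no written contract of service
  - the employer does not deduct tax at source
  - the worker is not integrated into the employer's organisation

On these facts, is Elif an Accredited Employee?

Yes

Under section 6: the worker is subject to the employer's control as to manner of work? yes; or the worker is integrated into the employer's organisation? no. So the worker is an Assessable Contractor.
Under section 9: the worker bears financial risk in the engagement? yes; the worker may send a substitute? yes; the worker is entitled to paid leave under the engagement? yes — 3 of 3 hold (need ≥2) → satisfied.
Under section 3: Assessable Contractor (section 6)? yes; or Class-G Worker (section 9)? yes. So the worker is an Accredited Employee.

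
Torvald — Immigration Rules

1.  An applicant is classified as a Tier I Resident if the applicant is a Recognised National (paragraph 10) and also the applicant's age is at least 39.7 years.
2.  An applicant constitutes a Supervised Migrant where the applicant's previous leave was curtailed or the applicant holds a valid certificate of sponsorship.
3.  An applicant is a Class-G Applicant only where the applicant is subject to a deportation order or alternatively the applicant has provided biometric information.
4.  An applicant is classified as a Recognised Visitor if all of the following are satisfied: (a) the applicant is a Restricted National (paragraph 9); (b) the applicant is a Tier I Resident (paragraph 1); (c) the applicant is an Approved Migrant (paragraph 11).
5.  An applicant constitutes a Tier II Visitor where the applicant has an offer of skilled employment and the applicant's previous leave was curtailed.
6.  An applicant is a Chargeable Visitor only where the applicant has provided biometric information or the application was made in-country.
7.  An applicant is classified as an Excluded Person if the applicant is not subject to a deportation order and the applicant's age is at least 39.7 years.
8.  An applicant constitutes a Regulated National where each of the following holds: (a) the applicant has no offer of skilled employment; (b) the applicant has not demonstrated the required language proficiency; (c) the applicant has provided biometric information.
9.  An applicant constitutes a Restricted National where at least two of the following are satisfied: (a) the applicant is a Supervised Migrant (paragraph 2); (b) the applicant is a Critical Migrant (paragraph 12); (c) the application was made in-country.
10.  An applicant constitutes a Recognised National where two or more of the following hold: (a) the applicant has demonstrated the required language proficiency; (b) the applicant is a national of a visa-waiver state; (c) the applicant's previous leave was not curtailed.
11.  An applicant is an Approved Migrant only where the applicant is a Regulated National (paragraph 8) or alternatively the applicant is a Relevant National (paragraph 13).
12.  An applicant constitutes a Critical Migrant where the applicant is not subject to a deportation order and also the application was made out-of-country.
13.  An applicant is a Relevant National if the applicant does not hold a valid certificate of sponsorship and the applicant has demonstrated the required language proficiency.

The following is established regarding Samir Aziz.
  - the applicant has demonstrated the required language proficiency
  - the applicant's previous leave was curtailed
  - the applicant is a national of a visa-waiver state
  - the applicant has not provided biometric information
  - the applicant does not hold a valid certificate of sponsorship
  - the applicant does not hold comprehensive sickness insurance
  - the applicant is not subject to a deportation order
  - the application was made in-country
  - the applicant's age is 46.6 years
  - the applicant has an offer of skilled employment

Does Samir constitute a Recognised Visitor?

paragraph 2 — Supervised Migrant: [the applicant's previous leave was curtailed? yes] OR [the applicant holds a valid certificate of sponsorship? no] → satisfied.
paragraph 12 — Critical Migrant: [the applicant is not subject to a deportation order? yes] AND [the application was made out-of-country? no] → not satisfied.
paragraph 9 — Restricted National: Supervised Migrant (paragraph 2)? yes; Critical Migrant (paragraph 12)? no; the application was made in-country? yes — 2 of 3 hold (need ≥2) → satisfied.
paragraph 10 — Recognised National: the applicant has demonstrated the required language proficiency? yes; the applicant is a national of a visa-waiver state? yes; the applicant's previous leave was not curtailed? no — 2 of 3 hold (need ≥2) → satisfied.
paragraph 1 — Tier I Resident: [Recognised National (paragraph 10)? yes] AND [applicant's age: 46.6 years ≥ 39.7 years? yes] → satisfied.
paragraph 8 — Regulated National: [the applicant has no offer of skilled employment? no] AND [the applicant has not demonstrated the required language proficiency? no] AND [the applicant has provided biometric information? no] → not satisfied.
paragraph 13 — Relevant National: [the applicant does not hold a valid certificate of sponsorship? yes] AND [the applicant has demonstrated the required language proficiency? yes] → satisfied.
paragraph 11 — Approved Migrant: [Regulated National (paragraph 8)? no] OR [Relevant National (paragraph 13)? yes] → satisfied.
paragraph 4 — Recognised Visitor: [Restricted National (paragraph 9)? yes] AND [Tier I Resident (paragraph 1)? yes] AND [Approved Migrant (paragraph 11)? yes] → satisfied.

Yes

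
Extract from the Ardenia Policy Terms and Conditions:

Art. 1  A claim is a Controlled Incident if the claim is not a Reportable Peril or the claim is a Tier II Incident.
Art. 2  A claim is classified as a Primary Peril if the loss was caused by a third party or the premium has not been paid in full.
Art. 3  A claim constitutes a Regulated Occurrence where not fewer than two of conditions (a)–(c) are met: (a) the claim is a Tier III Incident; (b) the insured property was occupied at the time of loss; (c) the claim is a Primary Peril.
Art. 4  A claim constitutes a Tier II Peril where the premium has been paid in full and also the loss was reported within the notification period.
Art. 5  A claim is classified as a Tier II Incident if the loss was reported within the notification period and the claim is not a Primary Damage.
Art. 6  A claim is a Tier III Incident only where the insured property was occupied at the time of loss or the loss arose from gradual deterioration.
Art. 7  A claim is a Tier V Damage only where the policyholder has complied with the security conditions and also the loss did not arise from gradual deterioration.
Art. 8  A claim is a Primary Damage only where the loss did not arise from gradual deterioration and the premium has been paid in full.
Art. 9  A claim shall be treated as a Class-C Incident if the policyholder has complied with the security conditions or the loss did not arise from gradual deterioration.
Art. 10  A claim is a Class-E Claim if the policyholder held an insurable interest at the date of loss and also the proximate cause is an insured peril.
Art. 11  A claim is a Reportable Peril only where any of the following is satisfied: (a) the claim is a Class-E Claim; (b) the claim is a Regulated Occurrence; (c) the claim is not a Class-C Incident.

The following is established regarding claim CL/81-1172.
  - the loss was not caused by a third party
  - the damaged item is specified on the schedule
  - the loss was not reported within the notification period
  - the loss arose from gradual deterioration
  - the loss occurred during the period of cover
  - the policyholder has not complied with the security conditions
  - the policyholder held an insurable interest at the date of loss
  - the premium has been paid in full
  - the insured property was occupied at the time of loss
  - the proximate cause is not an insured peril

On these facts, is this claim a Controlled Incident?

No

article 10 — Class-E Claim: [the policyholder held an insurable interest at the date of loss? yes] AND [the proximate cause is an insured peril? no] → not satisfied.
article 6 — Tier III Incident: [the insured property was occupied at the time of loss? yes] OR [the loss arose from gradual deterioration? yes] → satisfied.
article 2 — Primary Peril: [the loss was caused by a third party? no] OR [the premium has not been paid in full? no] → not satisfied.
article 3 — Regulated Occurrence: Tier III Incident (article 6)? yes; the insured property was occupied at the time of loss? yes; Primary Peril (article 2)? no — 2 of 3 hold (need ≥2) → satisfied.
article 9 — Class-C Incident: [the policyholder has complied with the security conditions? no] OR [the loss did not arise from gradual deterioration? no] → not satisfied.
article 11 — Reportable Peril: [Class-E Claim (article 10)? no] OR [Regulated Occurrence (article 3)? yes] OR [not a Class-C Incident (article 9)? yes] → satisfied.
article 8 — Primary Damage: [the loss did not arise from gradual deterioration? no] AND [the premium has been paid in full? yes] → not satisfied.
article 5 — Tier II Incident: [the loss was reported within the notification period? no] AND [not a Primary Damage (article 8)? yes] → not satisfied.
article 1 — Controlled Incident: [not a Reportable Peril (article 11)? no] OR [Tier II Incident (article 5)? no] → not satisfied.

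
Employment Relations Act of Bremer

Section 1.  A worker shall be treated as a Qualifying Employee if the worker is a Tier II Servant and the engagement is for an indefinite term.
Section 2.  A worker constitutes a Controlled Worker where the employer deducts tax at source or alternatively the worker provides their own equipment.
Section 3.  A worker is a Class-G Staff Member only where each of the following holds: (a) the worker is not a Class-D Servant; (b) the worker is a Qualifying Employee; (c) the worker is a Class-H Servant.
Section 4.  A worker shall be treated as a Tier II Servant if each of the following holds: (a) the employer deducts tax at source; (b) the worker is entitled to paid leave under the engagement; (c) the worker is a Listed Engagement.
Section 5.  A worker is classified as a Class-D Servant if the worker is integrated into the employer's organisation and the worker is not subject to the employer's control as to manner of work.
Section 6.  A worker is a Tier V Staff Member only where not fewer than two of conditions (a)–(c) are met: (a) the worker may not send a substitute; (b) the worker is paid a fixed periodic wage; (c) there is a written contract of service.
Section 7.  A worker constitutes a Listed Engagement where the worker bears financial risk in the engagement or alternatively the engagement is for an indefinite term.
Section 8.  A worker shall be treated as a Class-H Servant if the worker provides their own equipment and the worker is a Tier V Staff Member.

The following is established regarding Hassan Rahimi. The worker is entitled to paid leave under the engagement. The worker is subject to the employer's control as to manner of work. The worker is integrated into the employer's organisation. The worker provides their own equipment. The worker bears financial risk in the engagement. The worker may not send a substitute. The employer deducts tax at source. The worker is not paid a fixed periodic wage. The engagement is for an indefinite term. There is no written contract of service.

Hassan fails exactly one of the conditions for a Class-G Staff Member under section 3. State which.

section 5 — Class-D Servant: [the worker is integrated into the employer's organisation? yes] AND [the worker is not subject to the employer's control as to manner of work? no] → not satisfied.
section 7 — Listed Engagement: [the worker bears financial risk in the engagement? yes] OR [the engagement is for an indefinite term? yes] → satisfied.
section 4 — Tier II Servant: [the employer deducts tax at source? yes] AND [the worker is entitled to paid leave under the engagement? yes] AND [Listed Engagement (section 7)? yes] → satisfied.
section 1 — Qualifying Employee: [Tier II Servant (section 4)? yes] AND [the engagement is for an indefinite term? yes] → satisfied.
section 6 — Tier V Staff Member: the worker may not send a substitute? yes; the worker is paid a fixed periodic wage? no; there is a written contract of service? no — 1 of 3 hold (need ≥2) → not satisfied.
section 8 — Class-H Servant: [the worker provides their own equipment? yes] AND [Tier V Staff Member (section 6)? no] → not satisfied.
section 3 — Class-G Staff Member: [not a Class-D Servant (section 5)? yes] AND [Qualifying Employee (section 1)? yes] AND [Class-H Servant (section 8)? no] → not satisfied.

Class-H Servant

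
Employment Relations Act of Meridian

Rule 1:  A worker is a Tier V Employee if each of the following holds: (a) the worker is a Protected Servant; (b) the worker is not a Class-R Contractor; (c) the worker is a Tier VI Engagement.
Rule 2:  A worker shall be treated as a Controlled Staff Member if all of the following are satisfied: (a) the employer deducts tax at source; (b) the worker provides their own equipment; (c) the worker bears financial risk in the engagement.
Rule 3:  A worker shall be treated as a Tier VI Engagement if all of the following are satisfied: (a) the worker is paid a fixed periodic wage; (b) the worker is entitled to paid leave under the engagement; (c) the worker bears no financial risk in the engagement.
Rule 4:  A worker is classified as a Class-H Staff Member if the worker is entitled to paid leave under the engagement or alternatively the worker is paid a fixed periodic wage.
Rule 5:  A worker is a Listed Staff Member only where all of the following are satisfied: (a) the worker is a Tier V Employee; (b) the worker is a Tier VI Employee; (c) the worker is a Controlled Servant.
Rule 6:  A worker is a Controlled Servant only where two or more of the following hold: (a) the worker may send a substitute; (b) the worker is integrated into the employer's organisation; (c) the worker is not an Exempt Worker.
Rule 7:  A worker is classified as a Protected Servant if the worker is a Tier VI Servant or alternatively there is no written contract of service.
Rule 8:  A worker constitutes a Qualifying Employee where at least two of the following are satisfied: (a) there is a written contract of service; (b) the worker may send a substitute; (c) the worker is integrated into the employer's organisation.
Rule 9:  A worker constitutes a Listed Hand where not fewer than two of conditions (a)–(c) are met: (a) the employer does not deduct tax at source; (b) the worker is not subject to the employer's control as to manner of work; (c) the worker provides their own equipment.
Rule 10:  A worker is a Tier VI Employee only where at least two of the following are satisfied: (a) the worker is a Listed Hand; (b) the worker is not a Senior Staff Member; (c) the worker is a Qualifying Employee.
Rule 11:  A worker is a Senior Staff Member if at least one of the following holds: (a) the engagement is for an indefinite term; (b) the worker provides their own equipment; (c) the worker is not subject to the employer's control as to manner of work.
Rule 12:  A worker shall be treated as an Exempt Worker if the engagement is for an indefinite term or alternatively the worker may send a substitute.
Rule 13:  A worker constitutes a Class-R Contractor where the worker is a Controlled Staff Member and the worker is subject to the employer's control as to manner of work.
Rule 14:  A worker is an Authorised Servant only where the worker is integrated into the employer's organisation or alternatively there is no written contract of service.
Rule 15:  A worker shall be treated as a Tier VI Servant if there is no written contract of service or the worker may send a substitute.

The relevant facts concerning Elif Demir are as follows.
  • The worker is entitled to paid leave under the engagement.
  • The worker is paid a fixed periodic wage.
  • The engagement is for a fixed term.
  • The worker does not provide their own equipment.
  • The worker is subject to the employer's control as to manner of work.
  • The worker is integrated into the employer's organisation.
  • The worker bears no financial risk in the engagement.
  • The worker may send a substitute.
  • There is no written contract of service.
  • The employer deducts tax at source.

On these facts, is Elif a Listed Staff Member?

Yes

rule 15 — Tier VI Servant: [there is no written contract of service? yes] OR [the worker may send a substitute? yes] → satisfied.
rule 7 — Protected Servant: [Tier VI Servant (rule 15)? yes] OR [there is no written contract of service? yes] → satisfied.
rule 2 — Controlled Staff Member: [the employer deducts tax at source? yes] AND [the worker provides their own equipment? no] AND [the worker bears financial risk in the engagement? no] → not satisfied.
rule 13 — Class-R Contractor: [Controlled Staff Member (rule 2)? no] AND [the worker is subject to the employer's control as to manner of work? yes] → not satisfied.
rule 3 — Tier VI Engagement: [the worker is paid a fixed periodic wage? yes] AND [the worker is entitled to paid leave under the engagement? yes] AND [the worker bears no financial risk in the engagement? yes] → satisfied.
rule 1 — Tier V Employee: [Protected Servant (rule 7)? yes] AND [not a Class-R Contractor (rule 13)? yes] AND [Tier VI Engagement (rule 3)? yes] → satisfied.
rule 9 — Listed Hand: the employer does not deduct tax at source? no; the worker is not subject to the employer's control as to manner of work? no; the worker provides their own equipment? no — 0 of 3 hold (need ≥2) → not satisfied.
rule 11 — Senior Staff Member: [the engagement is for an indefinite term? no] OR [the worker provides their own equipment? no] OR [the worker is not subject to the employer's control as to manner of work? no] → not satisfied.
rule 8 — Qualifying Employee: there is a written contract of service? no; the worker may send a substitute? yes; the worker is integrated into the employer's organisation? yes — 2 of 3 hold (need ≥2) → satisfied.
rule 10 — Tier VI Employee: Listed Hand (rule 9)? no; not a Senior Staff Member (rule 11)? yes; Qualifying Employee (rule 8)? yes — 2 of 3 hold (need ≥2) → satisfied.
rule 12 — Exempt Worker: [the engagement is for an indefinite term? no] OR [the worker may send a substitute? yes] → satisfied.
rule 6 — Controlled Servant: the worker may send a substitute? yes; the worker is integrated into the employer's organisation? yes; not an Exempt Worker (rule 12)? no — 2 of 3 hold (need ≥2) → satisfied.
rule 5 — Listed Staff Member: [Tier V Employee (rule 1)? yes] AND [Tier VI Employee (rule 10)? yes] AND [Controlled Servant (rule 6)? yes] → satisfied.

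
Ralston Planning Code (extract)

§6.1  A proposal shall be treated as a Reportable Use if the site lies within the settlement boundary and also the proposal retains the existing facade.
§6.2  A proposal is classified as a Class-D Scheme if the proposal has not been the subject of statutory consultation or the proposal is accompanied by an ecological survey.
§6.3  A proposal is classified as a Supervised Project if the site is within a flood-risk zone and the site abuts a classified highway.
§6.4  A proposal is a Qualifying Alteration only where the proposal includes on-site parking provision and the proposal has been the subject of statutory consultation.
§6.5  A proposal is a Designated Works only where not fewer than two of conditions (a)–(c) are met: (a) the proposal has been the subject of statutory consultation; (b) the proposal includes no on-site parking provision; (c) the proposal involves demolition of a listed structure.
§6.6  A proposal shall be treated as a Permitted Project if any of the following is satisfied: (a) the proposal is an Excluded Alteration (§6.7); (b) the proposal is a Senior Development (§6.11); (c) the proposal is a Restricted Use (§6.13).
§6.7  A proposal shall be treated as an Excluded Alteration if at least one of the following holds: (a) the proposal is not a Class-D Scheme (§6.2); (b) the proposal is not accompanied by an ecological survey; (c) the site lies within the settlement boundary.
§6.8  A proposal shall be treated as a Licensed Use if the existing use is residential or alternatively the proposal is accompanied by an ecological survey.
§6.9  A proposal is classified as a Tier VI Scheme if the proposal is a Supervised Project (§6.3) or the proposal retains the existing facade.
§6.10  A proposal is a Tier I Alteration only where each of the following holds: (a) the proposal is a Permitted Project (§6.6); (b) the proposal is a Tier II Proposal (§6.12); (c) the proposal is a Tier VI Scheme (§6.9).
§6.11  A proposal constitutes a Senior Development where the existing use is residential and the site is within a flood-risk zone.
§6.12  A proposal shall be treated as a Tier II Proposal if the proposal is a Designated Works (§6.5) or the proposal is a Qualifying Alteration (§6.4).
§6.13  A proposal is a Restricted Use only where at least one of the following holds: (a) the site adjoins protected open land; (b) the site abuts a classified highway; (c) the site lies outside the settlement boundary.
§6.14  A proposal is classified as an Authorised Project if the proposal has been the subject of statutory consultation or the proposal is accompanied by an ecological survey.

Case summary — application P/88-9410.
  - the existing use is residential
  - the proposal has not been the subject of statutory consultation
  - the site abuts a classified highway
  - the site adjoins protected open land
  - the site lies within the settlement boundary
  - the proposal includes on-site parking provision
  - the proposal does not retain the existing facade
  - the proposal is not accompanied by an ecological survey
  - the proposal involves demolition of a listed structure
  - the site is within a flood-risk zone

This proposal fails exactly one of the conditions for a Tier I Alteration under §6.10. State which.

Tier II Proposal

§6.2 — Class-D Scheme: [the proposal has not been the subject of statutory consultation? yes] OR [the proposal is accompanied by an ecological survey? no] → satisfied.
§6.7 — Excluded Alteration: [not a Class-D Scheme (§6.2)? no] OR [the proposal is not accompanied by an ecological survey? yes] OR [the site lies within the settlement boundary? yes] → satisfied.
§6.11 — Senior Development: [the existing use is residential? yes] AND [the site is within a flood-risk zone? yes] → satisfied.
§6.13 — Restricted Use: [the site adjoins protected open land? yes] OR [the site abuts a classified highway? yes] OR [the site lies outside the settlement boundary? no] → satisfied.
§6.6 — Permitted Project: [Excluded Alteration (§6.7)? yes] OR [Senior Development (§6.11)? yes] OR [Restricted Use (§6.13)? yes] → satisfied.
§6.5 — Designated Works: the proposal has been the subject of statutory consultation? no; the proposal includes no on-site parking provision? no; the proposal involves demolition of a listed structure? yes — 1 of 3 hold (need ≥2) → not satisfied.
§6.4 — Qualifying Alteration: [the proposal includes on-site parking provision? yes] AND [the proposal has been the subject of statutory consultation? no] → not satisfied.
§6.12 — Tier II Proposal: [Designated Works (§6.5)? no] OR [Qualifying Alteration (§6.4)? no] → not satisfied.
§6.3 — Supervised Project: [the site is within a flood-risk zone? yes] AND [the site abuts a classified highway? yes] → satisfied.
§6.9 — Tier VI Scheme: [Supervised Project (§6.3)? yes] OR [the proposal retains the existing facade? no] → satisfied.
§6.10 — Tier I Alteration: [Permitted Project (§6.6)? yes] AND [Tier II Proposal (§6.12)? no] AND [Tier VI Scheme (§6.9)? yes] → not satisfied.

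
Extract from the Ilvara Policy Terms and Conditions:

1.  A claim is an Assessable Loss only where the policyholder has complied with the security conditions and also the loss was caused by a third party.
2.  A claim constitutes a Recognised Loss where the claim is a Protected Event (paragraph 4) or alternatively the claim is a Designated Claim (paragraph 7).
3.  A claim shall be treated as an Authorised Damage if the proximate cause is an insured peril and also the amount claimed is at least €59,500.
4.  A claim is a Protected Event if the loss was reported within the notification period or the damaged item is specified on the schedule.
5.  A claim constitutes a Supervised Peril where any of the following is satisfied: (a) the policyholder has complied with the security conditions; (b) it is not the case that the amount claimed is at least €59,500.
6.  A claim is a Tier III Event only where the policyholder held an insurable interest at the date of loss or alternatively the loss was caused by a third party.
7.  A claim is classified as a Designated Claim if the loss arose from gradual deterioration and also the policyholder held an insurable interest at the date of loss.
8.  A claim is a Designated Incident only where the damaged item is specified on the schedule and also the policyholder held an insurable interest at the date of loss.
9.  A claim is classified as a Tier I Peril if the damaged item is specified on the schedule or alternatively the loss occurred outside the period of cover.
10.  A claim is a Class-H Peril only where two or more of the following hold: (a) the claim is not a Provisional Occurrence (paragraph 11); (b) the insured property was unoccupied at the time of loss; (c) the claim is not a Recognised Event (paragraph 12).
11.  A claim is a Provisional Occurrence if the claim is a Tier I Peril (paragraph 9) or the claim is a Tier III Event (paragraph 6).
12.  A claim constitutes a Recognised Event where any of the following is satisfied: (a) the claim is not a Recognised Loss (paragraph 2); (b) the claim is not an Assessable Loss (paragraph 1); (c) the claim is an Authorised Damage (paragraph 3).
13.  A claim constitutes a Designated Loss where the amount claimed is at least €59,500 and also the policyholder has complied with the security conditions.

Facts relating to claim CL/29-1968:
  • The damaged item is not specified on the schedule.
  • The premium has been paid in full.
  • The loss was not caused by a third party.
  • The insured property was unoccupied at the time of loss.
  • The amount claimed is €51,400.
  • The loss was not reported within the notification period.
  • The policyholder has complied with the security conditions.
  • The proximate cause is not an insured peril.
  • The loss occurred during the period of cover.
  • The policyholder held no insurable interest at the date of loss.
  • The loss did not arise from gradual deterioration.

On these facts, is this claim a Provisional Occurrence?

No

paragraph 9 — Tier I Peril: [the damaged item is specified on the schedule? no] OR [the loss occurred outside the period of cover? no] → not satisfied.
paragraph 6 — Tier III Event: [the policyholder held an insurable interest at the date of loss? no] OR [the loss was caused by a third party? no] → not satisfied.
paragraph 11 — Provisional Occurrence: [Tier I Peril (paragraph 9)? no] OR [Tier III Event (paragraph 6)? no] → not satisfied.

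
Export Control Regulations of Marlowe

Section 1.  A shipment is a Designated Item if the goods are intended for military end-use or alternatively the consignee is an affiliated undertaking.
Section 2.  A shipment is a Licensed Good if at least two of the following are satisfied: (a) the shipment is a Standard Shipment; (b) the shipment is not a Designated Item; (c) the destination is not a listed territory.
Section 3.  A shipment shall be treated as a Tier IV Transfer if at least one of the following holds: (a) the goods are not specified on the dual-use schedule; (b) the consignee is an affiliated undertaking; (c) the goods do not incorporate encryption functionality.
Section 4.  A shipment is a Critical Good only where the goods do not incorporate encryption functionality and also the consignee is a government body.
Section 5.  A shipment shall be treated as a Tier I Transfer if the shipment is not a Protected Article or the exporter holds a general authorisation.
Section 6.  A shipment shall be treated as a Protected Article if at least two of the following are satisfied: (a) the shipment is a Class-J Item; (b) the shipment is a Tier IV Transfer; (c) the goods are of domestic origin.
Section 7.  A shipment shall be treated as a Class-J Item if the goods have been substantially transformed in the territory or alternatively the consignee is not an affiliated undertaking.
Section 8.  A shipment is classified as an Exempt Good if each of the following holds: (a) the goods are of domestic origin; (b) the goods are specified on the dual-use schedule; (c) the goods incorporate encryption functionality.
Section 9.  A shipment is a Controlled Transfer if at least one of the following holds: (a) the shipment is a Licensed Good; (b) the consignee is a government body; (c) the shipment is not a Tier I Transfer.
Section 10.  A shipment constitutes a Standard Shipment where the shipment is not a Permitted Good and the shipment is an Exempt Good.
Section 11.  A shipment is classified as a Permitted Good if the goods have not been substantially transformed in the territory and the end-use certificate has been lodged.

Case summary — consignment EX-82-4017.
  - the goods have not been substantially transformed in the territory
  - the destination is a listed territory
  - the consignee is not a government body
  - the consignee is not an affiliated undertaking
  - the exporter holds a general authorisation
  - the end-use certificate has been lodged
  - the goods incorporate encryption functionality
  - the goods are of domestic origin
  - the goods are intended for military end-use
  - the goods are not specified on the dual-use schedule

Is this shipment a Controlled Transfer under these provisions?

Under section 11: the goods have not been substantially transformed in the territory? yes; and the end-use certificate has been lodged? yes. So the shipment is a Permitted Good.
Under section 8: the goods are of domestic origin? yes; and the goods are specified on the dual-use schedule? no; and the goods incorporate encryption functionality? yes. So the shipment is not an Exempt Good.
Under section 10: not a Permitted Good (section 11)? no; and Exempt Good (section 8)? no. So the shipment is not a Standard Shipment.
Under section 1: the goods are intended for military end-use? yes; or the consignee is an affiliated undertaking? no. So the shipment is a Designated Item.
Under section 2: Standard Shipment (section 10)? no; not a Designated Item (section 1)? no; the destination is not a listed territory? no — 0 of 3 hold (need ≥2) → not satisfied.
Under section 7: the goods have been substantially transformed in the territory? no; or the consignee is not an affiliated undertaking? yes. So the shipment is a Class-J Item.
Under section 3: the goods are not specified on the dual-use schedule? yes; or the consignee is an affiliated undertaking? no; or the goods do not incorporate encryption functionality? no. So the shipment is a Tier IV Transfer.
Under section 6: Class-J Item (section 7)? yes; Tier IV Transfer (section 3)? yes; the goods are of domestic origin? yes — 3 of 3 hold (need ≥2) → satisfied.
Under section 5: not a Protected Article (section 6)? no; or the exporter holds a general authorisation? yes. So the shipment is a Tier I Transfer.
Under section 9: Licensed Good (section 2)? no; or the consignee is a government body? no; or not a Tier I Transfer (section 5)? no. So the shipment is not a Controlled Transfer.

No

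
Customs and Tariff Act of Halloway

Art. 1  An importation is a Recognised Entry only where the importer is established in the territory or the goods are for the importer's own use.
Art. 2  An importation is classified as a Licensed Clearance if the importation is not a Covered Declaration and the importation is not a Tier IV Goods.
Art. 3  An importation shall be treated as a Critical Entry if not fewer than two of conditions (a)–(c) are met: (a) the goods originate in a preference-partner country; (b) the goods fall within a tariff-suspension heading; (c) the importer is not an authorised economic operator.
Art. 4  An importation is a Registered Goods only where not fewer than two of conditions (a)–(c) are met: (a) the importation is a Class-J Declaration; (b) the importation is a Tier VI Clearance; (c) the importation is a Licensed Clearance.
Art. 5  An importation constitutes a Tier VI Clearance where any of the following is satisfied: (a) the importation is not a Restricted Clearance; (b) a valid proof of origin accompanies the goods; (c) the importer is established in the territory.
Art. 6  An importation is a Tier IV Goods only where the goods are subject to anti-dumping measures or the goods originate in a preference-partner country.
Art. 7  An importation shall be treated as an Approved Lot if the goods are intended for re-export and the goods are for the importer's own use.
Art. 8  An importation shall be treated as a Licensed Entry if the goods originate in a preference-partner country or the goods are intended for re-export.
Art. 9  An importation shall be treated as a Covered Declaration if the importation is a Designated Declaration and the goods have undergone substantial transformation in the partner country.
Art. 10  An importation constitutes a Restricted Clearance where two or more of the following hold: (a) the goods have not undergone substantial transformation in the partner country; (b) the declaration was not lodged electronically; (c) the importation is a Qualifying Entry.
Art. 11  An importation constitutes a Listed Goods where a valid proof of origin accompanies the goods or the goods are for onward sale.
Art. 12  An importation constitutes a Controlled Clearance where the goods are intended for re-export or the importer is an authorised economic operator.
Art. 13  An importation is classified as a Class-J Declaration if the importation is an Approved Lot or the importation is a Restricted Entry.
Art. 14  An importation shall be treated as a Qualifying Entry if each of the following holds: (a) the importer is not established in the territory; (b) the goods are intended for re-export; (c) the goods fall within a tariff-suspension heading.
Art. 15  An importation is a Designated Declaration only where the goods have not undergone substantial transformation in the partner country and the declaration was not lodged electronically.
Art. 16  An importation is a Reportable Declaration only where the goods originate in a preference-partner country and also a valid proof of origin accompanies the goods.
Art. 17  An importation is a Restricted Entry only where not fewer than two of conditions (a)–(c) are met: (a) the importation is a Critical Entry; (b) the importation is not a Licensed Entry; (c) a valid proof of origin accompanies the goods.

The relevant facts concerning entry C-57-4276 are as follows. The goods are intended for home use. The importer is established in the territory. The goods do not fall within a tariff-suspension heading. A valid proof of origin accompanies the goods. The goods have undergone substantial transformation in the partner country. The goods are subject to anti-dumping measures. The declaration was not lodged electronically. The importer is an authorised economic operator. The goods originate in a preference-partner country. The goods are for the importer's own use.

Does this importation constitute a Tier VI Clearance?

Under article 14: the importer is not established in the territory? no; and the goods are intended for re-export? no; and the goods fall within a tariff-suspension heading? no. So the importation is not a Qualifying Entry.
Under article 10: the goods have not undergone substantial transformation in the partner country? no; the declaration was not lodged electronically? yes; Qualifying Entry (article 14)? no — 1 of 3 hold (need ≥2) → not satisfied.
Under article 5: not a Restricted Clearance (article 10)? yes; or a valid proof of origin accompanies the goods? yes; or the importer is established in the territory? yes. So the importation is a Tier VI Clearance.

Yes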